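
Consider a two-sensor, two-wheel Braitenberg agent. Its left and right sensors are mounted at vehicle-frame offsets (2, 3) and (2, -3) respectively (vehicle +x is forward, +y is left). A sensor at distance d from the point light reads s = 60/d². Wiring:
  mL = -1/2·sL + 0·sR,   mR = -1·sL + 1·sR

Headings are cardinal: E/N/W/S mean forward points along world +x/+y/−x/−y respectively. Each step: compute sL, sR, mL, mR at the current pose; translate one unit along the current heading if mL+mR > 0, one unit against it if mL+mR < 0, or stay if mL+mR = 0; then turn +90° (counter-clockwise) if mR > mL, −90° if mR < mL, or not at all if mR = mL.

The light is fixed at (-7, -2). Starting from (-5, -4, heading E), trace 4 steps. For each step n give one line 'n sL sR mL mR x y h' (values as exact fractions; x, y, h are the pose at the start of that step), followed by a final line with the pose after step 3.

0 60/17 60/41 -30/17 -1440/697 -5 -4 E
1 15/8 3 -15/16 9/8 -6 -4 S
2 20/3 4/3 -10/3 -16/3 -6 -5 E
3 30/17 30/17 -15/17 0 -7 -5 S
final -7 -4 E

n=0: pose=(-5,-4,E); sL=60/17, sR=60/41; mL=-30/17, mR=-1440/697; mL+mR=-2670/697 → advance -1; mR−mL=-210/697 → turn -1·90°
n=1: pose=(-6,-4,S); sL=15/8, sR=3; mL=-15/16, mR=9/8; mL+mR=3/16 → advance +1; mR−mL=33/16 → turn +1·90°
n=2: pose=(-6,-5,E); sL=20/3, sR=4/3; mL=-10/3, mR=-16/3; mL+mR=-26/3 → advance -1; mR−mL=-2 → turn -1·90°
n=3: pose=(-7,-5,S); sL=30/17, sR=30/17; mL=-15/17, mR=0; mL+mR=-15/17 → advance -1; mR−mL=15/17 → turn +1·90°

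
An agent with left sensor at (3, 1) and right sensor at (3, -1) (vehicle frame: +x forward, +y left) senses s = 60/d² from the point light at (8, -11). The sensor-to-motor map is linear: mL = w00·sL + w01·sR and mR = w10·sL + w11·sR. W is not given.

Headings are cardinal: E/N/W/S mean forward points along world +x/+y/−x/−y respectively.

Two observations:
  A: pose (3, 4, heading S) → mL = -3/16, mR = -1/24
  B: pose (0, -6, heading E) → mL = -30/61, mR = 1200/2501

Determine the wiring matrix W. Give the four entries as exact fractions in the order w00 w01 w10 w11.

obs A: pose=(3,4,S) → sL=3/8, sR=1/3, mL=-3/16, mR=-1/24
obs B: pose=(0,-6,E) → sL=60/61, sR=60/41, mL=-30/61, mR=1200/2501
sensor matrix S = [[3/8, 1/3], [60/61, 60/41]]; det S = 1105/5002
solve [mL_A; mL_B] = S·[w00; w01] and [mR_A; mR_B] = S·[w10; w11]:
  w00 = -1/2, w01 = 0, w10 = -1, w11 = 1

-1/2 0 -1 1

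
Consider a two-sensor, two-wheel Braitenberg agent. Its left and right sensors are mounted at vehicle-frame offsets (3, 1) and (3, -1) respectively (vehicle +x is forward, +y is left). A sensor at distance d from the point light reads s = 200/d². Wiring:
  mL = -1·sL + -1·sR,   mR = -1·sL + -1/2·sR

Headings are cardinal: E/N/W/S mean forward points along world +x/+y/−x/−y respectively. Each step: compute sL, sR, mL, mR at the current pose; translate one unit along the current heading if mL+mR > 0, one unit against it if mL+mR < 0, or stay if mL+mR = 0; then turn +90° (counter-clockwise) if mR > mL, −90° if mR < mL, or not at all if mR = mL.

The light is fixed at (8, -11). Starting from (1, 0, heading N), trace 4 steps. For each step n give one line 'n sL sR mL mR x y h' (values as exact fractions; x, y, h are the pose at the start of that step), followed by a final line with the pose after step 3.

0 10/13 25/29 -615/377 -905/754 1 0 N
1 200/181 200/221 -80400/40001 -62300/40001 1 -1 W
2 100/37 100/49 -8600/1813 -6750/1813 2 -1 S
3 200/153 200/109 -52400/16677 -37100/16677 2 0 E
final 1 0 N

n=0: pose=(1,0,N); sL=10/13, sR=25/29; mL=-615/377, mR=-905/754; mL+mR=-2135/754 → advance -1; mR−mL=25/58 → turn +1·90°
n=1: pose=(1,-1,W); sL=200/181, sR=200/221; mL=-80400/40001, mR=-62300/40001; mL+mR=-142700/40001 → advance -1; mR−mL=100/221 → turn +1·90°
n=2: pose=(2,-1,S); sL=100/37, sR=100/49; mL=-8600/1813, mR=-6750/1813; mL+mR=-15350/1813 → advance -1; mR−mL=50/49 → turn +1·90°
n=3: pose=(2,0,E); sL=200/153, sR=200/109; mL=-52400/16677, mR=-37100/16677; mL+mR=-89500/16677 → advance -1; mR−mL=100/109 → turn +1·90°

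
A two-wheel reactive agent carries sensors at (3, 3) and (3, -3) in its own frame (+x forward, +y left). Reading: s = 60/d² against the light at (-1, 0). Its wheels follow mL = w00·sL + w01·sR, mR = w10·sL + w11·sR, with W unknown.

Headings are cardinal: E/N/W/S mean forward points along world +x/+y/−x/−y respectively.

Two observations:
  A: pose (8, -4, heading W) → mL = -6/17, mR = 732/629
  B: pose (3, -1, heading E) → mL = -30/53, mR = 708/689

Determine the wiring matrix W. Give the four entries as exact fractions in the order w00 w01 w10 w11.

-1/2 0 1/2 1/2

obs A: pose=(8,-4,W) → sL=12/17, sR=60/37, mL=-6/17, mR=732/629
obs B: pose=(3,-1,E) → sL=60/53, sR=12/13, mL=-30/53, mR=708/689
sensor matrix S = [[12/17, 60/37], [60/53, 12/13]]; det S = -513216/433381
solve [mL_A; mL_B] = S·[w00; w01] and [mR_A; mR_B] = S·[w10; w11]:
  w00 = -1/2, w01 = 0, w10 = 1/2, w11 = 1/2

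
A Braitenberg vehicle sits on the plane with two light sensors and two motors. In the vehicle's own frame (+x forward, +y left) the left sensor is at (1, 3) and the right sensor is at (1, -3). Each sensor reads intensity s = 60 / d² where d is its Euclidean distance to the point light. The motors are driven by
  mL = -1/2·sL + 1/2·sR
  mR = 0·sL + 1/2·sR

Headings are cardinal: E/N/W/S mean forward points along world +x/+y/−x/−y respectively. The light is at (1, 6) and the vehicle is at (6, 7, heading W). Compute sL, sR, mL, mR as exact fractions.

3 15/8 -9/16 15/16

left sensor world pos  = (5, 4); dL² = 20
right sensor world pos = (5, 10); dR² = 32
sL = 60/20 = 3
sR = 60/32 = 15/8
mL = -1/2·sL + 1/2·sR = -9/16
mR = 0·sL + 1/2·sR = 15/16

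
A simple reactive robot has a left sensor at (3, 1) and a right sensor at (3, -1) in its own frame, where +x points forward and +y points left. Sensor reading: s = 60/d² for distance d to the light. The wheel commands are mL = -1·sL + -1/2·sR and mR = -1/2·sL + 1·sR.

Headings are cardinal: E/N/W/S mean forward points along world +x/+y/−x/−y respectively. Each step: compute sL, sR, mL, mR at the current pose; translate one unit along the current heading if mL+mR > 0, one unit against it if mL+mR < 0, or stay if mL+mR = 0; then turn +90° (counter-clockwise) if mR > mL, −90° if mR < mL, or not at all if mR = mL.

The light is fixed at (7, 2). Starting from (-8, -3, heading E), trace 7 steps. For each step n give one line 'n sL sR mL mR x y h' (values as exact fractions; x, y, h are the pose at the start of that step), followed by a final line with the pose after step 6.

n=0: pose=(-8,-3,E); sL=3/8, sR=1/3; mL=-13/24, mR=7/48; mL+mR=-19/48 → advance -1; mR−mL=11/16 → turn +1·90°
n=1: pose=(-9,-3,N); sL=60/293, sR=60/229; mL=-22530/67097, mR=10710/67097; mL+mR=-11820/67097 → advance -1; mR−mL=33240/67097 → turn +1·90°
n=2: pose=(-9,-4,W); sL=6/41, sR=30/193; mL=-1773/7913, mR=651/7913; mL+mR=-1122/7913 → advance -1; mR−mL=2424/7913 → turn +1·90°
n=3: pose=(-8,-4,S); sL=60/277, sR=60/337; mL=-28530/93349, mR=6510/93349; mL+mR=-22020/93349 → advance -1; mR−mL=35040/93349 → turn +1·90°
n=4: pose=(-8,-3,E); sL=3/8, sR=1/3; mL=-13/24, mR=7/48; mL+mR=-19/48 → advance -1; mR−mL=11/16 → turn +1·90°
n=5: pose=(-9,-3,N); sL=60/293, sR=60/229; mL=-22530/67097, mR=10710/67097; mL+mR=-11820/67097 → advance -1; mR−mL=33240/67097 → turn +1·90°
n=6: pose=(-9,-4,W); sL=6/41, sR=30/193; mL=-1773/7913, mR=651/7913; mL+mR=-1122/7913 → advance -1; mR−mL=2424/7913 → turn +1·90°

0 3/8 1/3 -13/24 7/48 -8 -3 E
1 60/293 60/229 -22530/67097 10710/67097 -9 -3 N
2 6/41 30/193 -1773/7913 651/7913 -9 -4 W
3 60/277 60/337 -28530/93349 6510/93349 -8 -4 S
4 3/8 1/3 -13/24 7/48 -8 -3 E
5 60/293 60/229 -22530/67097 10710/67097 -9 -3 N
6 6/41 30/193 -1773/7913 651/7913 -9 -4 W
final -8 -4 S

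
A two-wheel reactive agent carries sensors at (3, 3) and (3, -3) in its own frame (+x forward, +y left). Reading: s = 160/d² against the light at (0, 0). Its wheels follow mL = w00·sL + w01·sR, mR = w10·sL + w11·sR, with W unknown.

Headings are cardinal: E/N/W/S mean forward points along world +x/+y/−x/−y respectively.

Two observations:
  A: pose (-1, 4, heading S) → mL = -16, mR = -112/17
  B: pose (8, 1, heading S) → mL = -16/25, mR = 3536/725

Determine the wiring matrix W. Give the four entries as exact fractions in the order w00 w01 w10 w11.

obs A: pose=(-1,4,S) → sL=32, sR=160/17, mL=-16, mR=-112/17
obs B: pose=(8,1,S) → sL=32/25, sR=160/29, mL=-16/25, mR=3536/725
sensor matrix S = [[32, 160/17], [32/25, 160/29]]; det S = 405504/2465
solve [mL_A; mL_B] = S·[w00; w01] and [mR_A; mR_B] = S·[w10; w11]:
  w00 = -1/2, w01 = 0, w10 = -1/2, w11 = 1

-1/2 0 -1/2 1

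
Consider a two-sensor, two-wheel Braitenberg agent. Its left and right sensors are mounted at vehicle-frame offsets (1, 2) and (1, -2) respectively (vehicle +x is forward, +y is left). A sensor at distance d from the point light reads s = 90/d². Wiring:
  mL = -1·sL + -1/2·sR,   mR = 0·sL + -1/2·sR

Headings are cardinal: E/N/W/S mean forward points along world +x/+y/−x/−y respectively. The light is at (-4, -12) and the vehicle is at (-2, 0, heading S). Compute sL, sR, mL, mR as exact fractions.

90/137 90/121 -17055/16577 -45/121

left sensor world pos  = (0, -1); dL² = 137
right sensor world pos = (-4, -1); dR² = 121
sL = 90/137 = 90/137
sR = 90/121 = 90/121
mL = -1·sL + -1/2·sR = -17055/16577
mR = 0·sL + -1/2·sR = -45/121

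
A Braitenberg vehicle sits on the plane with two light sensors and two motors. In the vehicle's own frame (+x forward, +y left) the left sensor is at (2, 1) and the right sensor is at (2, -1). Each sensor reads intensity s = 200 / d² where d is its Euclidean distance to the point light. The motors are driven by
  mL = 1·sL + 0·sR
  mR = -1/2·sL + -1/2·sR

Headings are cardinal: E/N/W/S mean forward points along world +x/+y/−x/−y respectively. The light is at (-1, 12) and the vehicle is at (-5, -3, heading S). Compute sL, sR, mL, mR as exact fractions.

left sensor world pos  = (-4, -5); dL² = 298
right sensor world pos = (-6, -5); dR² = 314
sL = 200/298 = 100/149
sR = 200/314 = 100/157
mL = 1·sL + 0·sR = 100/149
mR = -1/2·sL + -1/2·sR = -15300/23393

100/149 100/157 100/149 -15300/23393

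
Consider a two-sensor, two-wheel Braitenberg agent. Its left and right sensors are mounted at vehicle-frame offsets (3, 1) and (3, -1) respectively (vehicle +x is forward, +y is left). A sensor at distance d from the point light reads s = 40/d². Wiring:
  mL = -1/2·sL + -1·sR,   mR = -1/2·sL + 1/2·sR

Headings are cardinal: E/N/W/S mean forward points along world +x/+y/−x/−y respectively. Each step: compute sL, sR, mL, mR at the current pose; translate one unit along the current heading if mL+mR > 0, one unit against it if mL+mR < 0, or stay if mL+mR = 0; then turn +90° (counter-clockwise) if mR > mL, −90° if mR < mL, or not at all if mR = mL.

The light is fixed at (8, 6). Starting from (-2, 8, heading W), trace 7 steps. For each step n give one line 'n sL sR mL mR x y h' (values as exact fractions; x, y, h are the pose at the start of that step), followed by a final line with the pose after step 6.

n=0: pose=(-2,8,W); sL=4/17, sR=20/89; mL=-518/1513, mR=-8/1513; mL+mR=-526/1513 → advance -1; mR−mL=30/89 → turn +1·90°
n=1: pose=(-1,8,S); sL=8/13, sR=40/101; mL=-924/1313, mR=-144/1313; mL+mR=-1068/1313 → advance -1; mR−mL=60/101 → turn +1·90°
n=2: pose=(-1,9,E); sL=10/13, sR=1; mL=-18/13, mR=3/26; mL+mR=-33/26 → advance -1; mR−mL=3/2 → turn +1·90°
n=3: pose=(-2,9,N); sL=40/157, sR=40/117; mL=-8620/18369, mR=800/18369; mL+mR=-7820/18369 → advance -1; mR−mL=20/39 → turn +1·90°
n=4: pose=(-2,8,W); sL=4/17, sR=20/89; mL=-518/1513, mR=-8/1513; mL+mR=-526/1513 → advance -1; mR−mL=30/89 → turn +1·90°
n=5: pose=(-1,8,S); sL=8/13, sR=40/101; mL=-924/1313, mR=-144/1313; mL+mR=-1068/1313 → advance -1; mR−mL=60/101 → turn +1·90°
n=6: pose=(-1,9,E); sL=10/13, sR=1; mL=-18/13, mR=3/26; mL+mR=-33/26 → advance -1; mR−mL=3/2 → turn +1·90°

0 4/17 20/89 -518/1513 -8/1513 -2 8 W
1 8/13 40/101 -924/1313 -144/1313 -1 8 S
2 10/13 1 -18/13 3/26 -1 9 E
3 40/157 40/117 -8620/18369 800/18369 -2 9 N
4 4/17 20/89 -518/1513 -8/1513 -2 8 W
5 8/13 40/101 -924/1313 -144/1313 -1 8 S
6 10/13 1 -18/13 3/26 -1 9 E
final -2 9 N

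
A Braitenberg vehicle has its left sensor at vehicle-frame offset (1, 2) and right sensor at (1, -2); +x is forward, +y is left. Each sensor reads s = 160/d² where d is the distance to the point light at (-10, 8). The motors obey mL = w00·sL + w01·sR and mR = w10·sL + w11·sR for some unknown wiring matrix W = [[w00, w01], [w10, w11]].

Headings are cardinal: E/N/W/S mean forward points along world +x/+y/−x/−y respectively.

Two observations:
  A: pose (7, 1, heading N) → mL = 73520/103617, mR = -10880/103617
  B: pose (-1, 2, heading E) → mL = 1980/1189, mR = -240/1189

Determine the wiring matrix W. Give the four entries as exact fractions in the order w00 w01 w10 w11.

1/2 1 -1/2 1/2

obs A: pose=(7,1,N) → sL=160/261, sR=160/397, mL=73520/103617, mR=-10880/103617
obs B: pose=(-1,2,E) → sL=40/29, sR=40/41, mL=1980/1189, mR=-240/1189
sensor matrix S = [[160/261, 160/397], [40/29, 40/41]]; det S = 179200/4248297
solve [mL_A; mL_B] = S·[w00; w01] and [mR_A; mR_B] = S·[w10; w11]:
  w00 = 1/2, w01 = 1, w10 = -1/2, w11 = 1/2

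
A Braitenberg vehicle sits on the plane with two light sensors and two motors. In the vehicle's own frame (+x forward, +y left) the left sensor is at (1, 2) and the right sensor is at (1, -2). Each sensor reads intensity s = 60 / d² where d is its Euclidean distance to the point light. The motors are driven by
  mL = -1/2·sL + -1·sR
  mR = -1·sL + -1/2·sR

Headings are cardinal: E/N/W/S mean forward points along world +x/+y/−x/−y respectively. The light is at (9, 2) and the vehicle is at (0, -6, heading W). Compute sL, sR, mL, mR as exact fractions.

left sensor world pos  = (-1, -8); dL² = 200
right sensor world pos = (-1, -4); dR² = 136
sL = 60/200 = 3/10
sR = 60/136 = 15/34
mL = -1/2·sL + -1·sR = -201/340
mR = -1·sL + -1/2·sR = -177/340

3/10 15/34 -201/340 -177/340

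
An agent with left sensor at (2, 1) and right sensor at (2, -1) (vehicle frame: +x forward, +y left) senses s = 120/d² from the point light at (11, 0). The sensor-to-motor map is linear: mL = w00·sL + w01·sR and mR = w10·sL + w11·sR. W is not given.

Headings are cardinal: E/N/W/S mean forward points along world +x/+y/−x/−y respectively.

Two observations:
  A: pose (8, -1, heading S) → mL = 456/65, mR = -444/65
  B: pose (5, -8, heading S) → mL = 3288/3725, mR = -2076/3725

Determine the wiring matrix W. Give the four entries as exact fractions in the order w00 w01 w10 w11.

obs A: pose=(8,-1,S) → sL=120/13, sR=24/5, mL=456/65, mR=-444/65
obs B: pose=(5,-8,S) → sL=24/25, sR=120/149, mL=3288/3725, mR=-2076/3725
sensor matrix S = [[120/13, 24/5], [24/25, 120/149]]; det S = 684288/242125
solve [mL_A; mL_B] = S·[w00; w01] and [mR_A; mR_B] = S·[w10; w11]:
  w00 = 1/2, w01 = 1/2, w10 = -1, w11 = 1/2

1/2 1/2 -1 1/2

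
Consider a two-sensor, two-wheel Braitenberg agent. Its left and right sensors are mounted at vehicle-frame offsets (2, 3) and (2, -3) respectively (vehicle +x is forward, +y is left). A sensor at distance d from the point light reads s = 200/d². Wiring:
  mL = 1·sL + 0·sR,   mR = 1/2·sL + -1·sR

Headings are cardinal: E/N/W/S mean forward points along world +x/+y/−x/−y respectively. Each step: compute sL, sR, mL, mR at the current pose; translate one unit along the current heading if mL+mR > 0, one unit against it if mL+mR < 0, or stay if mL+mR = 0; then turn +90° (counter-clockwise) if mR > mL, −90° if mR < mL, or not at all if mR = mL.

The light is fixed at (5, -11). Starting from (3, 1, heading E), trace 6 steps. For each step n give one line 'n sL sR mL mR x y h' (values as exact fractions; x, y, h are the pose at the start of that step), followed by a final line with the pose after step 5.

n=0: pose=(3,1,E); sL=8/9, sR=200/81; mL=8/9, mR=-164/81; mL+mR=-92/81 → advance -1; mR−mL=-236/81 → turn -1·90°
n=1: pose=(2,1,S); sL=2, sR=25/17; mL=2, mR=-8/17; mL+mR=26/17 → advance +1; mR−mL=-42/17 → turn -1·90°
n=2: pose=(2,0,W); sL=200/89, sR=200/221; mL=200/89, mR=4300/19669; mL+mR=48500/19669 → advance +1; mR−mL=-39900/19669 → turn -1·90°
n=3: pose=(1,0,N); sL=100/109, sR=20/17; mL=100/109, mR=-1330/1853; mL+mR=370/1853 → advance +1; mR−mL=-3030/1853 → turn -1·90°
n=4: pose=(1,1,E); sL=200/229, sR=40/17; mL=200/229, mR=-7460/3893; mL+mR=-4060/3893 → advance -1; mR−mL=-10860/3893 → turn -1·90°
n=5: pose=(0,1,S); sL=25/13, sR=50/41; mL=25/13, mR=-275/1066; mL+mR=1775/1066 → advance +1; mR−mL=-2325/1066 → turn -1·90°

0 8/9 200/81 8/9 -164/81 3 1 E
1 2 25/17 2 -8/17 2 1 S
2 200/89 200/221 200/89 4300/19669 2 0 W
3 100/109 20/17 100/109 -1330/1853 1 0 N
4 200/229 40/17 200/229 -7460/3893 1 1 E
5 25/13 50/41 25/13 -275/1066 0 1 S
final 0 0 W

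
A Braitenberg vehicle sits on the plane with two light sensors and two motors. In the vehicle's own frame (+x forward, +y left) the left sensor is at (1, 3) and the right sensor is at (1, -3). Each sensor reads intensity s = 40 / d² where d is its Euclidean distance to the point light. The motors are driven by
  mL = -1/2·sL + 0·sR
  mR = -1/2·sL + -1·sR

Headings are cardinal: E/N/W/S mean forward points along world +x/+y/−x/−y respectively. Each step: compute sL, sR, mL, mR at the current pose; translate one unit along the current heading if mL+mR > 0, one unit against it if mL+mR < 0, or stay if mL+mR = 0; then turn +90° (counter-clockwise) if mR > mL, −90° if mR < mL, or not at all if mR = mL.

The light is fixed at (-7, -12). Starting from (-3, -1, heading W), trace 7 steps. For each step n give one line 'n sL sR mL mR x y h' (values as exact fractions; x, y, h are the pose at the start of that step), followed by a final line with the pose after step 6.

0 40/73 8/41 -20/73 -1404/2993 -3 -1 W
1 10/37 5/26 -5/37 -315/962 -2 -1 N
2 8/41 8/17 -4/41 -396/697 -2 -2 E
3 4/13 20/41 -2/13 -342/533 -3 -2 S
4 40/73 8/41 -20/73 -1404/2993 -3 -1 W
5 10/37 5/26 -5/37 -315/962 -2 -1 N
6 8/41 8/17 -4/41 -396/697 -2 -2 E
final -3 -2 S

n=0: pose=(-3,-1,W); sL=40/73, sR=8/41; mL=-20/73, mR=-1404/2993; mL+mR=-2224/2993 → advance -1; mR−mL=-8/41 → turn -1·90°
n=1: pose=(-2,-1,N); sL=10/37, sR=5/26; mL=-5/37, mR=-315/962; mL+mR=-445/962 → advance -1; mR−mL=-5/26 → turn -1·90°
n=2: pose=(-2,-2,E); sL=8/41, sR=8/17; mL=-4/41, mR=-396/697; mL+mR=-464/697 → advance -1; mR−mL=-8/17 → turn -1·90°
n=3: pose=(-3,-2,S); sL=4/13, sR=20/41; mL=-2/13, mR=-342/533; mL+mR=-424/533 → advance -1; mR−mL=-20/41 → turn -1·90°
n=4: pose=(-3,-1,W); sL=40/73, sR=8/41; mL=-20/73, mR=-1404/2993; mL+mR=-2224/2993 → advance -1; mR−mL=-8/41 → turn -1·90°
n=5: pose=(-2,-1,N); sL=10/37, sR=5/26; mL=-5/37, mR=-315/962; mL+mR=-445/962 → advance -1; mR−mL=-5/26 → turn -1·90°
n=6: pose=(-2,-2,E); sL=8/41, sR=8/17; mL=-4/41, mR=-396/697; mL+mR=-464/697 → advance -1; mR−mL=-8/17 → turn -1·90°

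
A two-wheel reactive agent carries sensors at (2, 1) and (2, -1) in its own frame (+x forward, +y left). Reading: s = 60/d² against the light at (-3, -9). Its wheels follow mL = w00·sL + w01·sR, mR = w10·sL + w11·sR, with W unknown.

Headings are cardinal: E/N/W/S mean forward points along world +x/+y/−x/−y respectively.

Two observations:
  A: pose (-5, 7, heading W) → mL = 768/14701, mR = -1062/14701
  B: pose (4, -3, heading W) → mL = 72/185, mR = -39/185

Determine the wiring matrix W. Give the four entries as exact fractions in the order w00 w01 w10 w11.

1 -1 1/2 -1

obs A: pose=(-5,7,W) → sL=60/241, sR=12/61, mL=768/14701, mR=-1062/14701
obs B: pose=(4,-3,W) → sL=6/5, sR=30/37, mL=72/185, mR=-39/185
sensor matrix S = [[60/241, 12/61], [6/5, 30/37]]; det S = -93024/2719685
solve [mL_A; mL_B] = S·[w00; w01] and [mR_A; mR_B] = S·[w10; w11]:
  w00 = 1, w01 = -1, w10 = 1/2, w11 = -1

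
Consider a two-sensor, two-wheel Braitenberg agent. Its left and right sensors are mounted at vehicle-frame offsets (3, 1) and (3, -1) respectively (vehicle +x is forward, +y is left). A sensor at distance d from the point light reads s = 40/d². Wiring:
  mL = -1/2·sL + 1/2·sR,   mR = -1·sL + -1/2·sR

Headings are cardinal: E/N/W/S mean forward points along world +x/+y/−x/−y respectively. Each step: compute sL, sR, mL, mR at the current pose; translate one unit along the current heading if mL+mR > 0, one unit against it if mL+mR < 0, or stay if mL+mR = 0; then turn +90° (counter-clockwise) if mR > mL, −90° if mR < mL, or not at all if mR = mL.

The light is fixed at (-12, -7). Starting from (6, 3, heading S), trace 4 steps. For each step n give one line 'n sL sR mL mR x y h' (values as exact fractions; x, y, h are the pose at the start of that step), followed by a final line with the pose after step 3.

n=0: pose=(6,3,S); sL=4/41, sR=20/169; mL=72/6929, mR=-1086/6929; mL+mR=-6/41 → advance -1; mR−mL=-1158/6929 → turn -1·90°
n=1: pose=(6,4,W); sL=8/65, sR=40/369; mL=-176/23985, mR=-4252/23985; mL+mR=-12/65 → advance -1; mR−mL=-4076/23985 → turn -1·90°
n=2: pose=(7,4,N); sL=1/13, sR=10/149; mL=-19/3874, mR=-214/1937; mL+mR=-3/26 → advance -1; mR−mL=-409/3874 → turn -1·90°
n=3: pose=(7,3,E); sL=8/121, sR=8/113; mL=32/13673, mR=-1388/13673; mL+mR=-12/121 → advance -1; mR−mL=-1420/13673 → turn -1·90°

0 4/41 20/169 72/6929 -1086/6929 6 3 S
1 8/65 40/369 -176/23985 -4252/23985 6 4 W
2 1/13 10/149 -19/3874 -214/1937 7 4 N
3 8/121 8/113 32/13673 -1388/13673 7 3 E
final 6 3 S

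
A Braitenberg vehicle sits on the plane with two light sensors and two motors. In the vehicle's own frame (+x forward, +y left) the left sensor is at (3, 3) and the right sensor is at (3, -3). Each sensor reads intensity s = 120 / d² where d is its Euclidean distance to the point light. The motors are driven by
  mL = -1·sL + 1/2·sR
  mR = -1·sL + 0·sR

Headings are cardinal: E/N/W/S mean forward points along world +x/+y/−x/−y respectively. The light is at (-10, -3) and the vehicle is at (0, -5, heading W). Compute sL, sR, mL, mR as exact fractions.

60/37 12/5 -78/185 -60/37

left sensor world pos  = (-3, -8); dL² = 74
right sensor world pos = (-3, -2); dR² = 50
sL = 120/74 = 60/37
sR = 120/50 = 12/5
mL = -1·sL + 1/2·sR = -78/185
mR = -1·sL + 0·sR = -60/37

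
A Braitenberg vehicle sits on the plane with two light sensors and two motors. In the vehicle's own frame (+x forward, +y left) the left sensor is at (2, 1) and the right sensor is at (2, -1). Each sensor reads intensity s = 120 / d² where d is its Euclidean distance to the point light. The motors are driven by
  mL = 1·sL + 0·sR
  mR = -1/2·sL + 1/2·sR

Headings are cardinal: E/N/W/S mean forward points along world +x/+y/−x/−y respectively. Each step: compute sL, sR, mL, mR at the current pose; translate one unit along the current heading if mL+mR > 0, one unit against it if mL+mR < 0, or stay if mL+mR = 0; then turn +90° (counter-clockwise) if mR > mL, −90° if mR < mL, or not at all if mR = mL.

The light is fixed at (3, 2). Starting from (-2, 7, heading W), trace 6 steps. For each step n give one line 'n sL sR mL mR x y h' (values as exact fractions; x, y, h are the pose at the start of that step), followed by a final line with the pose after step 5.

n=0: pose=(-2,7,W); sL=24/13, sR=24/17; mL=24/13, mR=-48/221; mL+mR=360/221 → advance +1; mR−mL=-456/221 → turn -1·90°
n=1: pose=(-3,7,N); sL=60/49, sR=60/37; mL=60/49, mR=360/1813; mL+mR=2580/1813 → advance +1; mR−mL=-1860/1813 → turn -1·90°
n=2: pose=(-3,8,E); sL=24/13, sR=120/41; mL=24/13, mR=288/533; mL+mR=1272/533 → advance +1; mR−mL=-696/533 → turn -1·90°
n=3: pose=(-2,8,S); sL=15/4, sR=30/13; mL=15/4, mR=-75/104; mL+mR=315/104 → advance +1; mR−mL=-465/104 → turn -1·90°
n=4: pose=(-2,7,W); sL=24/13, sR=24/17; mL=24/13, mR=-48/221; mL+mR=360/221 → advance +1; mR−mL=-456/221 → turn -1·90°
n=5: pose=(-3,7,N); sL=60/49, sR=60/37; mL=60/49, mR=360/1813; mL+mR=2580/1813 → advance +1; mR−mL=-1860/1813 → turn -1·90°

0 24/13 24/17 24/13 -48/221 -2 7 W
1 60/49 60/37 60/49 360/1813 -3 7 N
2 24/13 120/41 24/13 288/533 -3 8 E
3 15/4 30/13 15/4 -75/104 -2 8 S
4 24/13 24/17 24/13 -48/221 -2 7 W
5 60/49 60/37 60/49 360/1813 -3 7 N
final -3 8 E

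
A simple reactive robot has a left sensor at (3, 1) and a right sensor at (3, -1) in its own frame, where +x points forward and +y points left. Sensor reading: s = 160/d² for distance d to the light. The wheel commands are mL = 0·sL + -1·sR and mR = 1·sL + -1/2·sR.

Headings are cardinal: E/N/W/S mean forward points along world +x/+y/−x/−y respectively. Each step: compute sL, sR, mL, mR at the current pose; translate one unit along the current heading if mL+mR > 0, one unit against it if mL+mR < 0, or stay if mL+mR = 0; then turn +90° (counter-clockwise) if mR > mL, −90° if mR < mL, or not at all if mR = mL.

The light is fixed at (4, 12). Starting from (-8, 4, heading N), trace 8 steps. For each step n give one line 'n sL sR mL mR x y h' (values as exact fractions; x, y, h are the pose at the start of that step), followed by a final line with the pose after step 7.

n=0: pose=(-8,4,N); sL=80/97, sR=80/73; mL=-80/73, mR=1960/7081; mL+mR=-5800/7081 → advance -1; mR−mL=9720/7081 → turn +1·90°
n=1: pose=(-8,3,W); sL=32/65, sR=160/289; mL=-160/289, mR=4048/18785; mL+mR=-6352/18785 → advance -1; mR−mL=14448/18785 → turn +1·90°
n=2: pose=(-7,3,S); sL=40/61, sR=5/9; mL=-5/9, mR=415/1098; mL+mR=-65/366 → advance -1; mR−mL=1025/1098 → turn +1·90°
n=3: pose=(-7,4,E); sL=160/113, sR=32/29; mL=-32/29, mR=2832/3277; mL+mR=-784/3277 → advance -1; mR−mL=6448/3277 → turn +1·90°
n=4: pose=(-8,4,N); sL=80/97, sR=80/73; mL=-80/73, mR=1960/7081; mL+mR=-5800/7081 → advance -1; mR−mL=9720/7081 → turn +1·90°
n=5: pose=(-8,3,W); sL=32/65, sR=160/289; mL=-160/289, mR=4048/18785; mL+mR=-6352/18785 → advance -1; mR−mL=14448/18785 → turn +1·90°
n=6: pose=(-7,3,S); sL=40/61, sR=5/9; mL=-5/9, mR=415/1098; mL+mR=-65/366 → advance -1; mR−mL=1025/1098 → turn +1·90°
n=7: pose=(-7,4,E); sL=160/113, sR=32/29; mL=-32/29, mR=2832/3277; mL+mR=-784/3277 → advance -1; mR−mL=6448/3277 → turn +1·90°

0 80/97 80/73 -80/73 1960/7081 -8 4 N
1 32/65 160/289 -160/289 4048/18785 -8 3 W
2 40/61 5/9 -5/9 415/1098 -7 3 S
3 160/113 32/29 -32/29 2832/3277 -7 4 E
4 80/97 80/73 -80/73 1960/7081 -8 4 N
5 32/65 160/289 -160/289 4048/18785 -8 3 W
6 40/61 5/9 -5/9 415/1098 -7 3 S
7 160/113 32/29 -32/29 2832/3277 -7 4 E
final -8 4 N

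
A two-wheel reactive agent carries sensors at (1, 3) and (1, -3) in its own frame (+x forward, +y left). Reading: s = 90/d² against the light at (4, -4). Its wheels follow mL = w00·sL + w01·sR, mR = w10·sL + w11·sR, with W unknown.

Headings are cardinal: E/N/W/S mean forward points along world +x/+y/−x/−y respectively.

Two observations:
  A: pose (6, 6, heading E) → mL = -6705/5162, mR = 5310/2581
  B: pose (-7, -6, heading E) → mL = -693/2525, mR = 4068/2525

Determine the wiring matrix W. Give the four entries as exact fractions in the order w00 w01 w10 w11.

1/2 -1 1 1

obs A: pose=(6,6,E) → sL=45/89, sR=45/29, mL=-6705/5162, mR=5310/2581
obs B: pose=(-7,-6,E) → sL=90/101, sR=18/25, mL=-693/2525, mR=4068/2525
sensor matrix S = [[45/89, 45/29], [90/101, 18/25]]; det S = -1327752/1303405
solve [mL_A; mL_B] = S·[w00; w01] and [mR_A; mR_B] = S·[w10; w11]:
  w00 = 1/2, w01 = -1, w10 = 1, w11 = 1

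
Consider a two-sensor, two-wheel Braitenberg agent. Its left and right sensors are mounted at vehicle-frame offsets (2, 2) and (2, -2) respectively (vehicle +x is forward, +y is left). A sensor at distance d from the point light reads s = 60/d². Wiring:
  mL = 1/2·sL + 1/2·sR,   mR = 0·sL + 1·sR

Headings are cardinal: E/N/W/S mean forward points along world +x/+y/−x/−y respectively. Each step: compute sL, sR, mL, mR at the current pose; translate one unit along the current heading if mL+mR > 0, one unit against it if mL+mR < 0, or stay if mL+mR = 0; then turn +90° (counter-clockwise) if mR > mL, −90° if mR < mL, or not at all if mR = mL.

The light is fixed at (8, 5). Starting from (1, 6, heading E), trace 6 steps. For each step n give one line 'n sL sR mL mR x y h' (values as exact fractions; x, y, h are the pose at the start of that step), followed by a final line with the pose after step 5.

n=0: pose=(1,6,E); sL=30/17, sR=30/13; mL=450/221, mR=30/13; mL+mR=960/221 → advance +1; mR−mL=60/221 → turn +1·90°
n=1: pose=(2,6,N); sL=60/73, sR=12/5; mL=588/365, mR=12/5; mL+mR=1464/365 → advance +1; mR−mL=288/365 → turn +1·90°
n=2: pose=(2,7,W); sL=15/16, sR=3/4; mL=27/32, mR=3/4; mL+mR=51/32 → advance +1; mR−mL=-3/32 → turn -1·90°
n=3: pose=(1,7,N); sL=60/97, sR=60/41; mL=4140/3977, mR=60/41; mL+mR=9960/3977 → advance +1; mR−mL=1680/3977 → turn +1·90°
n=4: pose=(1,8,W); sL=30/41, sR=30/53; mL=1410/2173, mR=30/53; mL+mR=2640/2173 → advance +1; mR−mL=-180/2173 → turn -1·90°
n=5: pose=(0,8,N); sL=12/25, sR=60/61; mL=1116/1525, mR=60/61; mL+mR=2616/1525 → advance +1; mR−mL=384/1525 → turn +1·90°

0 30/17 30/13 450/221 30/13 1 6 E
1 60/73 12/5 588/365 12/5 2 6 N
2 15/16 3/4 27/32 3/4 2 7 W
3 60/97 60/41 4140/3977 60/41 1 7 N
4 30/41 30/53 1410/2173 30/53 1 8 W
5 12/25 60/61 1116/1525 60/61 0 8 N
final 0 9 W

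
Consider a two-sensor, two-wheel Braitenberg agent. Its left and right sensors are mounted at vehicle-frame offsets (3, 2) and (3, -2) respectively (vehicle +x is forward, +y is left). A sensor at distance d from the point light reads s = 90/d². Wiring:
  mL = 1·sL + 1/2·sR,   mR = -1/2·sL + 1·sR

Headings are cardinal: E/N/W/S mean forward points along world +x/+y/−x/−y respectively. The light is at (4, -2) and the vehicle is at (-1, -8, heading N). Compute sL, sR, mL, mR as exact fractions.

45/29 5 235/58 245/58

left sensor world pos  = (-3, -5); dL² = 58
right sensor world pos = (1, -5); dR² = 18
sL = 90/58 = 45/29
sR = 90/18 = 5
mL = 1·sL + 1/2·sR = 235/58
mR = -1/2·sL + 1·sR = 245/58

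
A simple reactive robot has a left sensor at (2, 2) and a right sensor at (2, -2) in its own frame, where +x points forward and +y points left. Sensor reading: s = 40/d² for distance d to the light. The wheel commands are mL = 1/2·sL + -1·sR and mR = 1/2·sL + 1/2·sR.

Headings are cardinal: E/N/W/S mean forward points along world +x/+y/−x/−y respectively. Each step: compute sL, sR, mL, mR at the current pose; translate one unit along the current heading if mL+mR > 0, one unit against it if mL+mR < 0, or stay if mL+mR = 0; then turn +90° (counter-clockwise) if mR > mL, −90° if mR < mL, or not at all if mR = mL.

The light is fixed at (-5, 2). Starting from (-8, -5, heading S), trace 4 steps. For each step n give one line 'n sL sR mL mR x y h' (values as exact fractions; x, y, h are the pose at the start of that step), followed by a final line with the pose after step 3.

0 20/41 20/53 -290/2173 940/2173 -8 -5 S
1 40/37 40/101 540/3737 2760/3737 -8 -6 E
2 10/13 10/9 -85/117 110/117 -7 -6 N
3 40/97 40/41 -3060/3977 2760/3977 -7 -5 W
final -6 -5 S

n=0: pose=(-8,-5,S); sL=20/41, sR=20/53; mL=-290/2173, mR=940/2173; mL+mR=650/2173 → advance +1; mR−mL=30/53 → turn +1·90°
n=1: pose=(-8,-6,E); sL=40/37, sR=40/101; mL=540/3737, mR=2760/3737; mL+mR=3300/3737 → advance +1; mR−mL=60/101 → turn +1·90°
n=2: pose=(-7,-6,N); sL=10/13, sR=10/9; mL=-85/117, mR=110/117; mL+mR=25/117 → advance +1; mR−mL=5/3 → turn +1·90°
n=3: pose=(-7,-5,W); sL=40/97, sR=40/41; mL=-3060/3977, mR=2760/3977; mL+mR=-300/3977 → advance -1; mR−mL=60/41 → turn +1·90°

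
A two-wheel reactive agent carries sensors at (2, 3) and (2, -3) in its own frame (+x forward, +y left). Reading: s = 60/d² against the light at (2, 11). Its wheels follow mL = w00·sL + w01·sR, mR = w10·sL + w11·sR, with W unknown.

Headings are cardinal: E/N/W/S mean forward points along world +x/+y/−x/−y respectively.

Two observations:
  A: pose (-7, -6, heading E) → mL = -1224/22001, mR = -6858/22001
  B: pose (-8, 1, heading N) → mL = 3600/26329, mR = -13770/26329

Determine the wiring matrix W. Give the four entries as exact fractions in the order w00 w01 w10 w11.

obs A: pose=(-7,-6,E) → sL=12/49, sR=60/449, mL=-1224/22001, mR=-6858/22001
obs B: pose=(-8,1,N) → sL=60/233, sR=60/113, mL=3600/26329, mR=-13770/26329
sensor matrix S = [[12/49, 60/449], [60/233, 60/113]]; det S = 55391040/579264329
solve [mL_A; mL_B] = S·[w00; w01] and [mR_A; mR_B] = S·[w10; w11]:
  w00 = -1/2, w01 = 1/2, w10 = -1, w11 = -1/2

-1/2 1/2 -1 -1/2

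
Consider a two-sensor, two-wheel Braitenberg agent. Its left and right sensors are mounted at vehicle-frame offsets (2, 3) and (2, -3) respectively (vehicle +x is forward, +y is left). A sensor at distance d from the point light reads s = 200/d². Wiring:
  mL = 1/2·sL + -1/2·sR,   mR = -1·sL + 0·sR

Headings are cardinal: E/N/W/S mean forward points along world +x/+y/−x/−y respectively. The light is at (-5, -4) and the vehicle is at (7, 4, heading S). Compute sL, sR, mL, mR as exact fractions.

200/261 200/117 -1600/3393 -200/261

left sensor world pos  = (10, 2); dL² = 261
right sensor world pos = (4, 2); dR² = 117
sL = 200/261 = 200/261
sR = 200/117 = 200/117
mL = 1/2·sL + -1/2·sR = -1600/3393
mR = -1·sL + 0·sR = -200/261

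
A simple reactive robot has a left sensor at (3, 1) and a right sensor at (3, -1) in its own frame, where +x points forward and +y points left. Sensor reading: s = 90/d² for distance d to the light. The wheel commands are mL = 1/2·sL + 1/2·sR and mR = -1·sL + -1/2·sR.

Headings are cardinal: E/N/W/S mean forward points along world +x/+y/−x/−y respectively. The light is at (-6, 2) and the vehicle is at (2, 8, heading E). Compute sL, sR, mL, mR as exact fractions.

left sensor world pos  = (5, 9); dL² = 170
right sensor world pos = (5, 7); dR² = 146
sL = 90/170 = 9/17
sR = 90/146 = 45/73
mL = 1/2·sL + 1/2·sR = 711/1241
mR = -1·sL + -1/2·sR = -2079/2482

9/17 45/73 711/1241 -2079/2482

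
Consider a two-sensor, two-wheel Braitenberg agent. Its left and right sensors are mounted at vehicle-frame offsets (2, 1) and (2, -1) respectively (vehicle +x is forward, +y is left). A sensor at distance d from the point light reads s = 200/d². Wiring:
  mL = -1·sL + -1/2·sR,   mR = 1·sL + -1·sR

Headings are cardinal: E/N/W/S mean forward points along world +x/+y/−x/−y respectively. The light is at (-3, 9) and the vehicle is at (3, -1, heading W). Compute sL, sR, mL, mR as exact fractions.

left sensor world pos  = (1, -2); dL² = 137
right sensor world pos = (1, 0); dR² = 97
sL = 200/137 = 200/137
sR = 200/97 = 200/97
mL = -1·sL + -1/2·sR = -33100/13289
mR = 1·sL + -1·sR = -8000/13289

200/137 200/97 -33100/13289 -8000/13289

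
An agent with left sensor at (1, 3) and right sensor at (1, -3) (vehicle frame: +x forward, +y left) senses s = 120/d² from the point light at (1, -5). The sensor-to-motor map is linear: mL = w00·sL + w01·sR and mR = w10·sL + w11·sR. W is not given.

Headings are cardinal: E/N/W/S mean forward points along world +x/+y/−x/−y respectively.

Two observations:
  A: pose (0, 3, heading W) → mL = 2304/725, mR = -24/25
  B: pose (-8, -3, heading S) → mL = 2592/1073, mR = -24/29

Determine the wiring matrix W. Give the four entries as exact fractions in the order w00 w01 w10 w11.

obs A: pose=(0,3,W) → sL=120/29, sR=24/25, mL=2304/725, mR=-24/25
obs B: pose=(-8,-3,S) → sL=120/37, sR=24/29, mL=2592/1073, mR=-24/29
sensor matrix S = [[120/29, 24/25], [120/37, 24/29]]; det S = 48384/155585
solve [mL_A; mL_B] = S·[w00; w01] and [mR_A; mR_B] = S·[w10; w11]:
  w00 = 1, w01 = -1, w10 = 0, w11 = -1

1 -1 0 -1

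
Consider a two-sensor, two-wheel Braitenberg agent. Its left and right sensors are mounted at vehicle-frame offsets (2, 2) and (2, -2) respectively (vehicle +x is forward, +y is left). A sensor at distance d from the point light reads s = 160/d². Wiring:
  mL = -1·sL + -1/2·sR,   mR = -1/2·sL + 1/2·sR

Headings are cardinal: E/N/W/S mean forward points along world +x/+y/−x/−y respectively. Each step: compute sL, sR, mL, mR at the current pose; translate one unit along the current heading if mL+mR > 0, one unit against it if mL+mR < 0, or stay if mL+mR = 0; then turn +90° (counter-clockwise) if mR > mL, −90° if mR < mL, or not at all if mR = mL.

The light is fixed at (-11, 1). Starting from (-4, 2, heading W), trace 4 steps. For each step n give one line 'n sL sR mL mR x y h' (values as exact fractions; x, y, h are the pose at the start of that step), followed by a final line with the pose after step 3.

0 80/13 80/17 -1880/221 -160/221 -4 2 W
1 160/101 160/37 -14000/3737 5120/3737 -3 2 S
2 40/29 8/5 -316/145 16/145 -3 3 E
3 160/41 160/97 -18800/3977 -4480/3977 -4 3 N
final -4 2 W

n=0: pose=(-4,2,W); sL=80/13, sR=80/17; mL=-1880/221, mR=-160/221; mL+mR=-120/13 → advance -1; mR−mL=1720/221 → turn +1·90°
n=1: pose=(-3,2,S); sL=160/101, sR=160/37; mL=-14000/3737, mR=5120/3737; mL+mR=-240/101 → advance -1; mR−mL=19120/3737 → turn +1·90°
n=2: pose=(-3,3,E); sL=40/29, sR=8/5; mL=-316/145, mR=16/145; mL+mR=-60/29 → advance -1; mR−mL=332/145 → turn +1·90°
n=3: pose=(-4,3,N); sL=160/41, sR=160/97; mL=-18800/3977, mR=-4480/3977; mL+mR=-240/41 → advance -1; mR−mL=14320/3977 → turn +1·90°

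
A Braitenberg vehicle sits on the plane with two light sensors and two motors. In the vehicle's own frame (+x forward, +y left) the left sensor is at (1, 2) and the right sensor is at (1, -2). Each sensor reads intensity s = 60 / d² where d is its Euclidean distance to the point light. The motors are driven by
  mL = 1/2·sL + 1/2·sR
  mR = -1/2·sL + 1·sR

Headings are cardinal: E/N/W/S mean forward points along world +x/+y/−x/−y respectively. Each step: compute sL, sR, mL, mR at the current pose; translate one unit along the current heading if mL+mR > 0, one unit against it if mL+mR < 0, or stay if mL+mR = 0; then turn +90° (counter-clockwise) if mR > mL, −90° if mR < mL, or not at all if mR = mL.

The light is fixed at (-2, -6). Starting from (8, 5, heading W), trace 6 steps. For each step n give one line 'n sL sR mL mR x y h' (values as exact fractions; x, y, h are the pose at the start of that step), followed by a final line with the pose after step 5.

n=0: pose=(8,5,W); sL=10/27, sR=6/25; mL=206/675, mR=37/675; mL+mR=9/25 → advance +1; mR−mL=-169/675 → turn -1·90°
n=1: pose=(7,5,N); sL=60/193, sR=12/53; mL=2748/10229, mR=726/10229; mL+mR=18/53 → advance +1; mR−mL=-2022/10229 → turn -1·90°
n=2: pose=(7,6,E); sL=15/74, sR=3/10; mL=93/370, mR=147/740; mL+mR=9/20 → advance +1; mR−mL=-39/740 → turn -1·90°
n=3: pose=(8,6,S); sL=12/53, sR=12/37; mL=540/1961, mR=414/1961; mL+mR=18/37 → advance +1; mR−mL=-126/1961 → turn -1·90°
n=4: pose=(8,5,W); sL=10/27, sR=6/25; mL=206/675, mR=37/675; mL+mR=9/25 → advance +1; mR−mL=-169/675 → turn -1·90°
n=5: pose=(7,5,N); sL=60/193, sR=12/53; mL=2748/10229, mR=726/10229; mL+mR=18/53 → advance +1; mR−mL=-2022/10229 → turn -1·90°

0 10/27 6/25 206/675 37/675 8 5 W
1 60/193 12/53 2748/10229 726/10229 7 5 N
2 15/74 3/10 93/370 147/740 7 6 E
3 12/53 12/37 540/1961 414/1961 8 6 S
4 10/27 6/25 206/675 37/675 8 5 W
5 60/193 12/53 2748/10229 726/10229 7 5 N
final 7 6 E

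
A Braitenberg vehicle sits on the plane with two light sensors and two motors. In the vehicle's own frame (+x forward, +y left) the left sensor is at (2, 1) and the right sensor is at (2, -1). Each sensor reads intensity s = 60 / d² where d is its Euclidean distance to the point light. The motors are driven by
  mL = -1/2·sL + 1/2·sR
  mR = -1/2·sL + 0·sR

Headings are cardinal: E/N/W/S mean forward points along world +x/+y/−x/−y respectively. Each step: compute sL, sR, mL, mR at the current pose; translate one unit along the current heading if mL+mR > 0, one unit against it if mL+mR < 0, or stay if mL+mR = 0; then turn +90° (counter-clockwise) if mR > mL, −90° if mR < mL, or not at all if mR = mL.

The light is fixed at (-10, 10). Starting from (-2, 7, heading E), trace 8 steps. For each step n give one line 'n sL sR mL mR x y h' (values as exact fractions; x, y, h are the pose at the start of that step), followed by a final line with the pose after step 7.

n=0: pose=(-2,7,E); sL=15/26, sR=15/29; mL=-45/1508, mR=-15/52; mL+mR=-120/377 → advance -1; mR−mL=-15/58 → turn -1·90°
n=1: pose=(-3,7,S); sL=60/89, sR=60/61; mL=840/5429, mR=-30/89; mL+mR=-990/5429 → advance -1; mR−mL=-30/61 → turn -1·90°
n=2: pose=(-3,8,W); sL=30/17, sR=30/13; mL=60/221, mR=-15/17; mL+mR=-135/221 → advance -1; mR−mL=-15/13 → turn -1·90°
n=3: pose=(-2,8,N); sL=60/49, sR=20/27; mL=-320/1323, mR=-30/49; mL+mR=-1130/1323 → advance -1; mR−mL=-10/27 → turn -1·90°
n=4: pose=(-2,7,E); sL=15/26, sR=15/29; mL=-45/1508, mR=-15/52; mL+mR=-120/377 → advance -1; mR−mL=-15/58 → turn -1·90°
n=5: pose=(-3,7,S); sL=60/89, sR=60/61; mL=840/5429, mR=-30/89; mL+mR=-990/5429 → advance -1; mR−mL=-30/61 → turn -1·90°
n=6: pose=(-3,8,W); sL=30/17, sR=30/13; mL=60/221, mR=-15/17; mL+mR=-135/221 → advance -1; mR−mL=-15/13 → turn -1·90°
n=7: pose=(-2,8,N); sL=60/49, sR=20/27; mL=-320/1323, mR=-30/49; mL+mR=-1130/1323 → advance -1; mR−mL=-10/27 → turn -1·90°

0 15/26 15/29 -45/1508 -15/52 -2 7 E
1 60/89 60/61 840/5429 -30/89 -3 7 S
2 30/17 30/13 60/221 -15/17 -3 8 W
3 60/49 20/27 -320/1323 -30/49 -2 8 N
4 15/26 15/29 -45/1508 -15/52 -2 7 E
5 60/89 60/61 840/5429 -30/89 -3 7 S
6 30/17 30/13 60/221 -15/17 -3 8 W
7 60/49 20/27 -320/1323 -30/49 -2 8 N
final -2 7 E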